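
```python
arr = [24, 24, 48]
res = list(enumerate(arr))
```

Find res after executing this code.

Step 1: enumerate pairs each element with its index:
  (0, 24)
  (1, 24)
  (2, 48)
Therefore res = [(0, 24), (1, 24), (2, 48)].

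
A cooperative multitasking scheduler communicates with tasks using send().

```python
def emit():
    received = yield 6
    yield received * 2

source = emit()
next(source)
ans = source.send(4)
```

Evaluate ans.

Step 1: next(source) advances to first yield, producing 6.
Step 2: send(4) resumes, received = 4.
Step 3: yield received * 2 = 4 * 2 = 8.
Therefore ans = 8.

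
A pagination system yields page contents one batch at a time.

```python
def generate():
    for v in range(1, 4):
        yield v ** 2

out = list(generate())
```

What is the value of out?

Step 1: For each v in range(1, 4), yield v**2:
  v=1: yield 1**2 = 1
  v=2: yield 2**2 = 4
  v=3: yield 3**2 = 9
Therefore out = [1, 4, 9].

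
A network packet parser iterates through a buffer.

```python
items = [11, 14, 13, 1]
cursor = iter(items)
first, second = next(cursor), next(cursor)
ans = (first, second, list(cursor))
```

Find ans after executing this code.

Step 1: Create iterator over [11, 14, 13, 1].
Step 2: first = 11, second = 14.
Step 3: Remaining elements: [13, 1].
Therefore ans = (11, 14, [13, 1]).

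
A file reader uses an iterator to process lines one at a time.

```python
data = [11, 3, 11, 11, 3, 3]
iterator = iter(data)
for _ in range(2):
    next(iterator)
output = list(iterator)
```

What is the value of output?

Step 1: Create iterator over [11, 3, 11, 11, 3, 3].
Step 2: Advance 2 positions (consuming [11, 3]).
Step 3: list() collects remaining elements: [11, 11, 3, 3].
Therefore output = [11, 11, 3, 3].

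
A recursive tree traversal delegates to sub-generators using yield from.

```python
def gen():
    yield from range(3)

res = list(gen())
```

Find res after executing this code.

Step 1: yield from delegates to the iterable, yielding each element.
Step 2: Collected values: [0, 1, 2].
Therefore res = [0, 1, 2].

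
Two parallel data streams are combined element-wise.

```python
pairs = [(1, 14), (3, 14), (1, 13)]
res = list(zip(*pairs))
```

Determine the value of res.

Step 1: zip(*pairs) transposes: unzips [(1, 14), (3, 14), (1, 13)] into separate sequences.
Step 2: First elements: (1, 3, 1), second elements: (14, 14, 13).
Therefore res = [(1, 3, 1), (14, 14, 13)].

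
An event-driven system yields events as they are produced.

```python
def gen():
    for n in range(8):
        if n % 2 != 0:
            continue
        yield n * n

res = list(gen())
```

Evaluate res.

Step 1: Only yield n**2 when n is divisible by 2:
  n=0: 0 % 2 == 0, yield 0**2 = 0
  n=2: 2 % 2 == 0, yield 2**2 = 4
  n=4: 4 % 2 == 0, yield 4**2 = 16
  n=6: 6 % 2 == 0, yield 6**2 = 36
Therefore res = [0, 4, 16, 36].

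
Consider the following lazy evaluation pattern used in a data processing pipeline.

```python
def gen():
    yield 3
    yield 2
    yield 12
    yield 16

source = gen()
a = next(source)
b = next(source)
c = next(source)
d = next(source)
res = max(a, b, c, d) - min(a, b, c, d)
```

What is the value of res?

Step 1: Create generator and consume all values:
  a = next(source) = 3
  b = next(source) = 2
  c = next(source) = 12
  d = next(source) = 16
Step 2: max = 16, min = 2, res = 16 - 2 = 14.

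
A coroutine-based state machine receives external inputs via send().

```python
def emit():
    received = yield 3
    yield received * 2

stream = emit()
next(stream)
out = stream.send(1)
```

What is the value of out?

Step 1: next(stream) advances to first yield, producing 3.
Step 2: send(1) resumes, received = 1.
Step 3: yield received * 2 = 1 * 2 = 2.
Therefore out = 2.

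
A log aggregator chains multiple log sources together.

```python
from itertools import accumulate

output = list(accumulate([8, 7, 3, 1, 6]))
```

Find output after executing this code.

Step 1: accumulate computes running sums:
  + 8 = 8
  + 7 = 15
  + 3 = 18
  + 1 = 19
  + 6 = 25
Therefore output = [8, 15, 18, 19, 25].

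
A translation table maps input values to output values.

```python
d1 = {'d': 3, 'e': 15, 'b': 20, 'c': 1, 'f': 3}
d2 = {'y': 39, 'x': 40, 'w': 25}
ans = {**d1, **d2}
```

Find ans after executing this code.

Step 1: Merge d1 and d2 (d2 values override on key conflicts).
Step 2: d1 has keys ['d', 'e', 'b', 'c', 'f'], d2 has keys ['y', 'x', 'w'].
Therefore ans = {'d': 3, 'e': 15, 'b': 20, 'c': 1, 'f': 3, 'y': 39, 'x': 40, 'w': 25}.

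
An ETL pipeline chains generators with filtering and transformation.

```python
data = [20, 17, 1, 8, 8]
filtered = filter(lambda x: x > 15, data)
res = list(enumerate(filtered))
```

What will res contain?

Step 1: Filter [20, 17, 1, 8, 8] for > 15: [20, 17].
Step 2: enumerate re-indexes from 0: [(0, 20), (1, 17)].
Therefore res = [(0, 20), (1, 17)].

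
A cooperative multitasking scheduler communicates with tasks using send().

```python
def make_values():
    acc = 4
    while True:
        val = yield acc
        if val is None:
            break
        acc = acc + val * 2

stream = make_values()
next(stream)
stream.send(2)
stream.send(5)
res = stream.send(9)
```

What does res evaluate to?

Step 1: next() -> yield acc=4.
Step 2: send(2) -> val=2, acc = 4 + 2*2 = 8, yield 8.
Step 3: send(5) -> val=5, acc = 8 + 5*2 = 18, yield 18.
Step 4: send(9) -> val=9, acc = 18 + 9*2 = 36, yield 36.
Therefore res = 36.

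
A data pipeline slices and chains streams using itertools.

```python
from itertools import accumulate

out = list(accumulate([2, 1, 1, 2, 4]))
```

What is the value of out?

Step 1: accumulate computes running sums:
  + 2 = 2
  + 1 = 3
  + 1 = 4
  + 2 = 6
  + 4 = 10
Therefore out = [2, 3, 4, 6, 10].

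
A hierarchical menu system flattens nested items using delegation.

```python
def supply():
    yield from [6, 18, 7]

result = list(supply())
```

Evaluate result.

Step 1: yield from delegates to the iterable, yielding each element.
Step 2: Collected values: [6, 18, 7].
Therefore result = [6, 18, 7].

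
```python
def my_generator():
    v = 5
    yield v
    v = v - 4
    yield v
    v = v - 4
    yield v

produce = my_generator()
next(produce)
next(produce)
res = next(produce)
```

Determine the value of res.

Step 1: Trace through generator execution:
  Yield 1: v starts at 5, yield 5
  Yield 2: v = 5 - 4 = 1, yield 1
  Yield 3: v = 1 - 4 = -3, yield -3
Step 2: First next() gets 5, second next() gets the second value, third next() yields -3.
Therefore res = -3.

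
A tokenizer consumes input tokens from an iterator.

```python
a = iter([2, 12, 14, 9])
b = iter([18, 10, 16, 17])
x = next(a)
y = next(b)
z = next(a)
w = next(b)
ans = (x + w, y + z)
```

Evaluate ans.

Step 1: a iterates [2, 12, 14, 9], b iterates [18, 10, 16, 17].
Step 2: x = next(a) = 2, y = next(b) = 18.
Step 3: z = next(a) = 12, w = next(b) = 10.
Step 4: ans = (2 + 10, 18 + 12) = (12, 30).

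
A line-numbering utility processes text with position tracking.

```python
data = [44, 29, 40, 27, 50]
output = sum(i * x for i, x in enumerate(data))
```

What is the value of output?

Step 1: Compute i * x for each (i, x) in enumerate([44, 29, 40, 27, 50]):
  i=0, x=44: 0*44 = 0
  i=1, x=29: 1*29 = 29
  i=2, x=40: 2*40 = 80
  i=3, x=27: 3*27 = 81
  i=4, x=50: 4*50 = 200
Step 2: sum = 0 + 29 + 80 + 81 + 200 = 390.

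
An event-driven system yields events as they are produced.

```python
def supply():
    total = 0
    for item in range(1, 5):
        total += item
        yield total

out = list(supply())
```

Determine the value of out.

Step 1: Generator accumulates running sum:
  item=1: total = 1, yield 1
  item=2: total = 3, yield 3
  item=3: total = 6, yield 6
  item=4: total = 10, yield 10
Therefore out = [1, 3, 6, 10].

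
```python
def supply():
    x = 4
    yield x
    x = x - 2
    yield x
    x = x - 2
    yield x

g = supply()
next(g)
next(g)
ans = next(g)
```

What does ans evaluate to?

Step 1: Trace through generator execution:
  Yield 1: x starts at 4, yield 4
  Yield 2: x = 4 - 2 = 2, yield 2
  Yield 3: x = 2 - 2 = 0, yield 0
Step 2: First next() gets 4, second next() gets the second value, third next() yields 0.
Therefore ans = 0.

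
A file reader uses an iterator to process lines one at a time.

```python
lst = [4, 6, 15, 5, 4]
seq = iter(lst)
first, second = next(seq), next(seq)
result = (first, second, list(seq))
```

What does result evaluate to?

Step 1: Create iterator over [4, 6, 15, 5, 4].
Step 2: first = 4, second = 6.
Step 3: Remaining elements: [15, 5, 4].
Therefore result = (4, 6, [15, 5, 4]).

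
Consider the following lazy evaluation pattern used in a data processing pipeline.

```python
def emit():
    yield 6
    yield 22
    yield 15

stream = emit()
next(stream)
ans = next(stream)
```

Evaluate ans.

Step 1: emit() creates a generator.
Step 2: next(stream) yields 6 (consumed and discarded).
Step 3: next(stream) yields 22, assigned to ans.
Therefore ans = 22.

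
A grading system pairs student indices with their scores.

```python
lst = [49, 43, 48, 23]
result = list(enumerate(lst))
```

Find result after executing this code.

Step 1: enumerate pairs each element with its index:
  (0, 49)
  (1, 43)
  (2, 48)
  (3, 23)
Therefore result = [(0, 49), (1, 43), (2, 48), (3, 23)].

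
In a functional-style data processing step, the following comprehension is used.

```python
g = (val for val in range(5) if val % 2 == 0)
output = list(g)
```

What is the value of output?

Step 1: Filter range(5) keeping only even values:
  val=0: even, included
  val=1: odd, excluded
  val=2: even, included
  val=3: odd, excluded
  val=4: even, included
Therefore output = [0, 2, 4].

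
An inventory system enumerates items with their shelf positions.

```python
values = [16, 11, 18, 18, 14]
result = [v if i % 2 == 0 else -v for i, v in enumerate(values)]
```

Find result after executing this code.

Step 1: For each (i, v), keep v if i is even, negate if odd:
  i=0 (even): keep 16
  i=1 (odd): negate to -11
  i=2 (even): keep 18
  i=3 (odd): negate to -18
  i=4 (even): keep 14
Therefore result = [16, -11, 18, -18, 14].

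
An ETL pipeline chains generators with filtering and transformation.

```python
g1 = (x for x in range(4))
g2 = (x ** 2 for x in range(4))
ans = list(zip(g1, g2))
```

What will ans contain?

Step 1: g1 produces [0, 1, 2, 3].
Step 2: g2 produces [0, 1, 4, 9].
Step 3: zip pairs them: [(0, 0), (1, 1), (2, 4), (3, 9)].
Therefore ans = [(0, 0), (1, 1), (2, 4), (3, 9)].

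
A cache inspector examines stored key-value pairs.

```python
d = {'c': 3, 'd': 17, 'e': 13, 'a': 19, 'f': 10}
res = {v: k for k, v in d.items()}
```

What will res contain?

Step 1: Invert dict (swap keys and values):
  'c': 3 -> 3: 'c'
  'd': 17 -> 17: 'd'
  'e': 13 -> 13: 'e'
  'a': 19 -> 19: 'a'
  'f': 10 -> 10: 'f'
Therefore res = {3: 'c', 17: 'd', 13: 'e', 19: 'a', 10: 'f'}.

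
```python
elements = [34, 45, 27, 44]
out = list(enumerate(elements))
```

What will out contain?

Step 1: enumerate pairs each element with its index:
  (0, 34)
  (1, 45)
  (2, 27)
  (3, 44)
Therefore out = [(0, 34), (1, 45), (2, 27), (3, 44)].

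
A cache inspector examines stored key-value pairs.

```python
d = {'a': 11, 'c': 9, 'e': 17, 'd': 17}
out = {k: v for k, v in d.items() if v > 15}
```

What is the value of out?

Step 1: Filter items where value > 15:
  'a': 11 <= 15: removed
  'c': 9 <= 15: removed
  'e': 17 > 15: kept
  'd': 17 > 15: kept
Therefore out = {'e': 17, 'd': 17}.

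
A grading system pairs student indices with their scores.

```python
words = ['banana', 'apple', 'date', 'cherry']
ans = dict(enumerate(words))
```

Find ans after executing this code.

Step 1: enumerate pairs indices with words:
  0 -> 'banana'
  1 -> 'apple'
  2 -> 'date'
  3 -> 'cherry'
Therefore ans = {0: 'banana', 1: 'apple', 2: 'date', 3: 'cherry'}.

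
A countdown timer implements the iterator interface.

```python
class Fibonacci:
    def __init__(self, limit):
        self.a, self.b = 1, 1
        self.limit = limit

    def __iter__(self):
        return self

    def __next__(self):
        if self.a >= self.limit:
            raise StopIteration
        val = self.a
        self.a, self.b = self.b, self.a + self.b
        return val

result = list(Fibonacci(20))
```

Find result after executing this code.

Step 1: Fibonacci-like sequence (a=1, b=1) until >= 20:
  Yield 1, then a,b = 1,2
  Yield 1, then a,b = 2,3
  Yield 2, then a,b = 3,5
  Yield 3, then a,b = 5,8
  Yield 5, then a,b = 8,13
  Yield 8, then a,b = 13,21
  Yield 13, then a,b = 21,34
Step 2: 21 >= 20, stop.
Therefore result = [1, 1, 2, 3, 5, 8, 13].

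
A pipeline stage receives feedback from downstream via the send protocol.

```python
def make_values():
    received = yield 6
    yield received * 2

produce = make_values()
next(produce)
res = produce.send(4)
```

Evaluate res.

Step 1: next(produce) advances to first yield, producing 6.
Step 2: send(4) resumes, received = 4.
Step 3: yield received * 2 = 4 * 2 = 8.
Therefore res = 8.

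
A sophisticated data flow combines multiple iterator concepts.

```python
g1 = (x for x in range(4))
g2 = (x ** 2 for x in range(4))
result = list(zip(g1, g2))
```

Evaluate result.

Step 1: g1 produces [0, 1, 2, 3].
Step 2: g2 produces [0, 1, 4, 9].
Step 3: zip pairs them: [(0, 0), (1, 1), (2, 4), (3, 9)].
Therefore result = [(0, 0), (1, 1), (2, 4), (3, 9)].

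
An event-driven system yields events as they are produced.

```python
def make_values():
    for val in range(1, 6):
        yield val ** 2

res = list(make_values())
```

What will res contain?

Step 1: For each val in range(1, 6), yield val**2:
  val=1: yield 1**2 = 1
  val=2: yield 2**2 = 4
  val=3: yield 3**2 = 9
  val=4: yield 4**2 = 16
  val=5: yield 5**2 = 25
Therefore res = [1, 4, 9, 16, 25].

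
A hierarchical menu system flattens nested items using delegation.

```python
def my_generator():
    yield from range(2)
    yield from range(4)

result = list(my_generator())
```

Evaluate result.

Step 1: Trace yields in order:
  yield 0
  yield 1
  yield 0
  yield 1
  yield 2
  yield 3
Therefore result = [0, 1, 0, 1, 2, 3].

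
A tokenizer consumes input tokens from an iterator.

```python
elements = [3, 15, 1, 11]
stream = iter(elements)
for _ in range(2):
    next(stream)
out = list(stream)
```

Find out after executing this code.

Step 1: Create iterator over [3, 15, 1, 11].
Step 2: Advance 2 positions (consuming [3, 15]).
Step 3: list() collects remaining elements: [1, 11].
Therefore out = [1, 11].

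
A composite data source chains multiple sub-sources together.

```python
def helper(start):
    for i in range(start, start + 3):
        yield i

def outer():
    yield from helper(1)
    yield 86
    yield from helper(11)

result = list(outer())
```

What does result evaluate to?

Step 1: outer() delegates to helper(1):
  yield 1
  yield 2
  yield 3
Step 2: yield 86
Step 3: Delegates to helper(11):
  yield 11
  yield 12
  yield 13
Therefore result = [1, 2, 3, 86, 11, 12, 13].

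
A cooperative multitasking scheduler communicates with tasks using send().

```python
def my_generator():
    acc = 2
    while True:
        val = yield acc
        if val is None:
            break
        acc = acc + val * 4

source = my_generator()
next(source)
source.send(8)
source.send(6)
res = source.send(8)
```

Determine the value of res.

Step 1: next() -> yield acc=2.
Step 2: send(8) -> val=8, acc = 2 + 8*4 = 34, yield 34.
Step 3: send(6) -> val=6, acc = 34 + 6*4 = 58, yield 58.
Step 4: send(8) -> val=8, acc = 58 + 8*4 = 90, yield 90.
Therefore res = 90.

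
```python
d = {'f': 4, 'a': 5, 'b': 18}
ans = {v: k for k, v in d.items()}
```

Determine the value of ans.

Step 1: Invert dict (swap keys and values):
  'f': 4 -> 4: 'f'
  'a': 5 -> 5: 'a'
  'b': 18 -> 18: 'b'
Therefore ans = {4: 'f', 5: 'a', 18: 'b'}.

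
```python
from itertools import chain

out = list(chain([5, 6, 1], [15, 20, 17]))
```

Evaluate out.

Step 1: chain() concatenates iterables: [5, 6, 1] + [15, 20, 17].
Therefore out = [5, 6, 1, 15, 20, 17].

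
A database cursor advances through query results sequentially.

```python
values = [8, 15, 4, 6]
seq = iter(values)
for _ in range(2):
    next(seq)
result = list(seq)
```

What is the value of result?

Step 1: Create iterator over [8, 15, 4, 6].
Step 2: Advance 2 positions (consuming [8, 15]).
Step 3: list() collects remaining elements: [4, 6].
Therefore result = [4, 6].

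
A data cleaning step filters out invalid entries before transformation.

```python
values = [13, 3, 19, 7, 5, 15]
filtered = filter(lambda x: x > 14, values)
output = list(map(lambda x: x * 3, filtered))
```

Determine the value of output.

Step 1: Filter values for elements > 14:
  13: removed
  3: removed
  19: kept
  7: removed
  5: removed
  15: kept
Step 2: Map x * 3 on filtered [19, 15]:
  19 -> 57
  15 -> 45
Therefore output = [57, 45].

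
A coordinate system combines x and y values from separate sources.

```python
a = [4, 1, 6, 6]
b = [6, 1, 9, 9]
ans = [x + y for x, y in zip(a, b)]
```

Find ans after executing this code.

Step 1: Add corresponding elements:
  4 + 6 = 10
  1 + 1 = 2
  6 + 9 = 15
  6 + 9 = 15
Therefore ans = [10, 2, 15, 15].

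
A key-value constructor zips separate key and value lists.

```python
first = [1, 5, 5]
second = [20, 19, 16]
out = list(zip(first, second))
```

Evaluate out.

Step 1: zip pairs elements at same index:
  Index 0: (1, 20)
  Index 1: (5, 19)
  Index 2: (5, 16)
Therefore out = [(1, 20), (5, 19), (5, 16)].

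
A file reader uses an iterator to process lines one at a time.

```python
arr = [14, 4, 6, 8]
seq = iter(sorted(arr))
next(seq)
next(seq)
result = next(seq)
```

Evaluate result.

Step 1: sorted([14, 4, 6, 8]) = [4, 6, 8, 14].
Step 2: Create iterator and skip 2 elements.
Step 3: next() returns 8.
Therefore result = 8.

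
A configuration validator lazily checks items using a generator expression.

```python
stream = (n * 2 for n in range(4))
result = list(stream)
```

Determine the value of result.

Step 1: For each n in range(4), compute n*2:
  n=0: 0*2 = 0
  n=1: 1*2 = 2
  n=2: 2*2 = 4
  n=3: 3*2 = 6
Therefore result = [0, 2, 4, 6].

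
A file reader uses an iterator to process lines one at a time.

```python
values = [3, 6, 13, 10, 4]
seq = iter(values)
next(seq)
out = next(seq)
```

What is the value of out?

Step 1: Create iterator over [3, 6, 13, 10, 4].
Step 2: next() consumes 3.
Step 3: next() returns 6.
Therefore out = 6.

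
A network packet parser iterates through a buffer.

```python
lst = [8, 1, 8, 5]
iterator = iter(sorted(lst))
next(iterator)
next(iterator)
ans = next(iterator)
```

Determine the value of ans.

Step 1: sorted([8, 1, 8, 5]) = [1, 5, 8, 8].
Step 2: Create iterator and skip 2 elements.
Step 3: next() returns 8.
Therefore ans = 8.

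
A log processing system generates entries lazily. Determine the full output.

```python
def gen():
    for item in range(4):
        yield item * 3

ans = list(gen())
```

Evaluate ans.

Step 1: For each item in range(4), yield item * 3:
  item=0: yield 0 * 3 = 0
  item=1: yield 1 * 3 = 3
  item=2: yield 2 * 3 = 6
  item=3: yield 3 * 3 = 9
Therefore ans = [0, 3, 6, 9].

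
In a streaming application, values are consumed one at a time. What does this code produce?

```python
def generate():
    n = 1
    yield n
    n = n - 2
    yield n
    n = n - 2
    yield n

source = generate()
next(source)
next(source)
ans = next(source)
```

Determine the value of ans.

Step 1: Trace through generator execution:
  Yield 1: n starts at 1, yield 1
  Yield 2: n = 1 - 2 = -1, yield -1
  Yield 3: n = -1 - 2 = -3, yield -3
Step 2: First next() gets 1, second next() gets the second value, third next() yields -3.
Therefore ans = -3.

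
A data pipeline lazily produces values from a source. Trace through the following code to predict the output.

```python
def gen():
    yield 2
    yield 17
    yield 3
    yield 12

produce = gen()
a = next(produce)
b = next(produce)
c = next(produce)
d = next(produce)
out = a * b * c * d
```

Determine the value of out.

Step 1: Create generator and consume all values:
  a = next(produce) = 2
  b = next(produce) = 17
  c = next(produce) = 3
  d = next(produce) = 12
Step 2: out = 2 * 17 * 3 * 12 = 1224.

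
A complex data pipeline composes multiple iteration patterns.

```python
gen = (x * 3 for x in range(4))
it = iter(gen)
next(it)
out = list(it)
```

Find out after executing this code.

Step 1: Generator produces [0, 3, 6, 9].
Step 2: next(it) consumes first element (0).
Step 3: list(it) collects remaining: [3, 6, 9].
Therefore out = [3, 6, 9].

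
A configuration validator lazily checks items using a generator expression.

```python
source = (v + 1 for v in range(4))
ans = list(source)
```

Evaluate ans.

Step 1: For each v in range(4), compute v+1:
  v=0: 0+1 = 1
  v=1: 1+1 = 2
  v=2: 2+1 = 3
  v=3: 3+1 = 4
Therefore ans = [1, 2, 3, 4].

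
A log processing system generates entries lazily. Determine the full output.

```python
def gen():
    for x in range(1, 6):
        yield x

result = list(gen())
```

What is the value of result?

Step 1: The generator yields each value from range(1, 6).
Step 2: list() consumes all yields: [1, 2, 3, 4, 5].
Therefore result = [1, 2, 3, 4, 5].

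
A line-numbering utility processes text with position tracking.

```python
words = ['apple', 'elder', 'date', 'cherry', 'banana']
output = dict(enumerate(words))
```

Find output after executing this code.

Step 1: enumerate pairs indices with words:
  0 -> 'apple'
  1 -> 'elder'
  2 -> 'date'
  3 -> 'cherry'
  4 -> 'banana'
Therefore output = {0: 'apple', 1: 'elder', 2: 'date', 3: 'cherry', 4: 'banana'}.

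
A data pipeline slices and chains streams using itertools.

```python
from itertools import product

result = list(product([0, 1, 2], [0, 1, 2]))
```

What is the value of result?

Step 1: product([0, 1, 2], [0, 1, 2]) gives all pairs:
  (0, 0)
  (0, 1)
  (0, 2)
  (1, 0)
  (1, 1)
  (1, 2)
  (2, 0)
  (2, 1)
  (2, 2)
Therefore result = [(0, 0), (0, 1), (0, 2), (1, 0), (1, 1), (1, 2), (2, 0), (2, 1), (2, 2)].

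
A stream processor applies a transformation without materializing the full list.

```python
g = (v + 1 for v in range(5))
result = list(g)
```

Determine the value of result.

Step 1: For each v in range(5), compute v+1:
  v=0: 0+1 = 1
  v=1: 1+1 = 2
  v=2: 2+1 = 3
  v=3: 3+1 = 4
  v=4: 4+1 = 5
Therefore result = [1, 2, 3, 4, 5].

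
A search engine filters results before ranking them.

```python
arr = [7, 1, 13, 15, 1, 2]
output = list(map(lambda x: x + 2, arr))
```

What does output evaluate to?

Step 1: Apply lambda x: x + 2 to each element:
  7 -> 9
  1 -> 3
  13 -> 15
  15 -> 17
  1 -> 3
  2 -> 4
Therefore output = [9, 3, 15, 17, 3, 4].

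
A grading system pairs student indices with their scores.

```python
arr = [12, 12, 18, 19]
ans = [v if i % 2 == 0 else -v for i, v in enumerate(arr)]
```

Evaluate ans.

Step 1: For each (i, v), keep v if i is even, negate if odd:
  i=0 (even): keep 12
  i=1 (odd): negate to -12
  i=2 (even): keep 18
  i=3 (odd): negate to -19
Therefore ans = [12, -12, 18, -19].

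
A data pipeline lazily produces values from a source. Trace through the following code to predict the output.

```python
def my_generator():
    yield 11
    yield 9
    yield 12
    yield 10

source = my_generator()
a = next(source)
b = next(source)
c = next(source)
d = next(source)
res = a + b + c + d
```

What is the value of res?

Step 1: Create generator and consume all values:
  a = next(source) = 11
  b = next(source) = 9
  c = next(source) = 12
  d = next(source) = 10
Step 2: res = 11 + 9 + 12 + 10 = 42.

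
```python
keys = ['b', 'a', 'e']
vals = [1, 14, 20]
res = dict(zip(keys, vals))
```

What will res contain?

Step 1: zip pairs keys with values:
  'b' -> 1
  'a' -> 14
  'e' -> 20
Therefore res = {'b': 1, 'a': 14, 'e': 20}.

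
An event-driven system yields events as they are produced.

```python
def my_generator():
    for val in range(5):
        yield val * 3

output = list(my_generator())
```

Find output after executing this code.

Step 1: For each val in range(5), yield val * 3:
  val=0: yield 0 * 3 = 0
  val=1: yield 1 * 3 = 3
  val=2: yield 2 * 3 = 6
  val=3: yield 3 * 3 = 9
  val=4: yield 4 * 3 = 12
Therefore output = [0, 3, 6, 9, 12].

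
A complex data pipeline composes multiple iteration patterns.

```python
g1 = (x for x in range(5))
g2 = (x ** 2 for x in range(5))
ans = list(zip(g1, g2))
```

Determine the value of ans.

Step 1: g1 produces [0, 1, 2, 3, 4].
Step 2: g2 produces [0, 1, 4, 9, 16].
Step 3: zip pairs them: [(0, 0), (1, 1), (2, 4), (3, 9), (4, 16)].
Therefore ans = [(0, 0), (1, 1), (2, 4), (3, 9), (4, 16)].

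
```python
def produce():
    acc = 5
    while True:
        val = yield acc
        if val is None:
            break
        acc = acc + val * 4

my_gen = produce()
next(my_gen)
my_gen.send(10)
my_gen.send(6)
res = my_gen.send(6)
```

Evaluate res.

Step 1: next() -> yield acc=5.
Step 2: send(10) -> val=10, acc = 5 + 10*4 = 45, yield 45.
Step 3: send(6) -> val=6, acc = 45 + 6*4 = 69, yield 69.
Step 4: send(6) -> val=6, acc = 69 + 6*4 = 93, yield 93.
Therefore res = 93.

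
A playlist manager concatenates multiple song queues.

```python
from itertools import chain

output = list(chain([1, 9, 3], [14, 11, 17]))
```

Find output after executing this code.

Step 1: chain() concatenates iterables: [1, 9, 3] + [14, 11, 17].
Therefore output = [1, 9, 3, 14, 11, 17].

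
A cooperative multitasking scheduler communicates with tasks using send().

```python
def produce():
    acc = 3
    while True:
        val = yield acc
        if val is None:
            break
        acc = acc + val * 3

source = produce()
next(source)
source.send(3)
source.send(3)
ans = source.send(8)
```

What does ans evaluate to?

Step 1: next() -> yield acc=3.
Step 2: send(3) -> val=3, acc = 3 + 3*3 = 12, yield 12.
Step 3: send(3) -> val=3, acc = 12 + 3*3 = 21, yield 21.
Step 4: send(8) -> val=8, acc = 21 + 8*3 = 45, yield 45.
Therefore ans = 45.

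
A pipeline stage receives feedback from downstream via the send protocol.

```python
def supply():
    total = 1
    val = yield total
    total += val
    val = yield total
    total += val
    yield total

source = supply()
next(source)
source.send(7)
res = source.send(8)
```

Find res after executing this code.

Step 1: next() -> yield total=1.
Step 2: send(7) -> val=7, total = 1+7 = 8, yield 8.
Step 3: send(8) -> val=8, total = 8+8 = 16, yield 16.
Therefore res = 16.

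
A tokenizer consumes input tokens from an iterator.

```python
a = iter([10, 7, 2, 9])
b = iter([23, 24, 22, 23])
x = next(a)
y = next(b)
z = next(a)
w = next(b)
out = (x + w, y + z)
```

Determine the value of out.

Step 1: a iterates [10, 7, 2, 9], b iterates [23, 24, 22, 23].
Step 2: x = next(a) = 10, y = next(b) = 23.
Step 3: z = next(a) = 7, w = next(b) = 24.
Step 4: out = (10 + 24, 23 + 7) = (34, 30).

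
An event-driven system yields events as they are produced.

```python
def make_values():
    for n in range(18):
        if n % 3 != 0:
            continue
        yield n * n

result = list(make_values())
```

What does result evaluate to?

Step 1: Only yield n**2 when n is divisible by 3:
  n=0: 0 % 3 == 0, yield 0**2 = 0
  n=3: 3 % 3 == 0, yield 3**2 = 9
  n=6: 6 % 3 == 0, yield 6**2 = 36
  n=9: 9 % 3 == 0, yield 9**2 = 81
  n=12: 12 % 3 == 0, yield 12**2 = 144
  n=15: 15 % 3 == 0, yield 15**2 = 225
Therefore result = [0, 9, 36, 81, 144, 225].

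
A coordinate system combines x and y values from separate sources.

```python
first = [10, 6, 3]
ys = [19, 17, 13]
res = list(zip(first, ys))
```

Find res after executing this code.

Step 1: zip pairs elements at same index:
  Index 0: (10, 19)
  Index 1: (6, 17)
  Index 2: (3, 13)
Therefore res = [(10, 19), (6, 17), (3, 13)].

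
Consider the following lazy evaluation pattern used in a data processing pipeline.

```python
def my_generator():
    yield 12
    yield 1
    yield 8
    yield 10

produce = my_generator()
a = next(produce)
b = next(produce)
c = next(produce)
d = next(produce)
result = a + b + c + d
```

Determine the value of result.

Step 1: Create generator and consume all values:
  a = next(produce) = 12
  b = next(produce) = 1
  c = next(produce) = 8
  d = next(produce) = 10
Step 2: result = 12 + 1 + 8 + 10 = 31.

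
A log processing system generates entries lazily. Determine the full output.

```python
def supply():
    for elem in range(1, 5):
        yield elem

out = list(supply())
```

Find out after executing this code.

Step 1: The generator yields each value from range(1, 5).
Step 2: list() consumes all yields: [1, 2, 3, 4].
Therefore out = [1, 2, 3, 4].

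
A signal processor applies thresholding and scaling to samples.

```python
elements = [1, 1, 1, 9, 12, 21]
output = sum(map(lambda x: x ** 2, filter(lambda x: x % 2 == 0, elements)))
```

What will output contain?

Step 1: Filter even numbers from [1, 1, 1, 9, 12, 21]: [12]
Step 2: Square each: [144]
Step 3: Sum = 144.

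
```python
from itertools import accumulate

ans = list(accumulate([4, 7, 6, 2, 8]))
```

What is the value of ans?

Step 1: accumulate computes running sums:
  + 4 = 4
  + 7 = 11
  + 6 = 17
  + 2 = 19
  + 8 = 27
Therefore ans = [4, 11, 17, 19, 27].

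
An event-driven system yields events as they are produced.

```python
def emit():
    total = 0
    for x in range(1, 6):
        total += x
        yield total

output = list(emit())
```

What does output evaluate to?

Step 1: Generator accumulates running sum:
  x=1: total = 1, yield 1
  x=2: total = 3, yield 3
  x=3: total = 6, yield 6
  x=4: total = 10, yield 10
  x=5: total = 15, yield 15
Therefore output = [1, 3, 6, 10, 15].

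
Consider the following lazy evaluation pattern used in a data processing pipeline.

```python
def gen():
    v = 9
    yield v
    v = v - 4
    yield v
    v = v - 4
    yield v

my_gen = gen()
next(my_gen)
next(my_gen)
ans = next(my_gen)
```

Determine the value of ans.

Step 1: Trace through generator execution:
  Yield 1: v starts at 9, yield 9
  Yield 2: v = 9 - 4 = 5, yield 5
  Yield 3: v = 5 - 4 = 1, yield 1
Step 2: First next() gets 9, second next() gets the second value, third next() yields 1.
Therefore ans = 1.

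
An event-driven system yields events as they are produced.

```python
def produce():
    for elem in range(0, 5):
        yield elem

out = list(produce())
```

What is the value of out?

Step 1: The generator yields each value from range(0, 5).
Step 2: list() consumes all yields: [0, 1, 2, 3, 4].
Therefore out = [0, 1, 2, 3, 4].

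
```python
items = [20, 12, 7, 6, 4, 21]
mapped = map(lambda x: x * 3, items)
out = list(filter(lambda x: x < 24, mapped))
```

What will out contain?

Step 1: Map x * 3:
  20 -> 60
  12 -> 36
  7 -> 21
  6 -> 18
  4 -> 12
  21 -> 63
Step 2: Filter for < 24:
  60: removed
  36: removed
  21: kept
  18: kept
  12: kept
  63: removed
Therefore out = [21, 18, 12].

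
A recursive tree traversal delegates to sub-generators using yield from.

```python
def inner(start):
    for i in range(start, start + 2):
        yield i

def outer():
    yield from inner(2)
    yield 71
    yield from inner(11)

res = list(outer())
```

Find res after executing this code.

Step 1: outer() delegates to inner(2):
  yield 2
  yield 3
Step 2: yield 71
Step 3: Delegates to inner(11):
  yield 11
  yield 12
Therefore res = [2, 3, 71, 11, 12].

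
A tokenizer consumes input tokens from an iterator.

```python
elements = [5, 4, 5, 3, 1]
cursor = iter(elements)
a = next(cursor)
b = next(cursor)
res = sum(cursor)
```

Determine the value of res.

Step 1: Create iterator over [5, 4, 5, 3, 1].
Step 2: a = next() = 5, b = next() = 4.
Step 3: sum() of remaining [5, 3, 1] = 9.
Therefore res = 9.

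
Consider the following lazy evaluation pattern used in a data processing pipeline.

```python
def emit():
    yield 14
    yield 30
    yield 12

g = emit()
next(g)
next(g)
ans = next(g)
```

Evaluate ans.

Step 1: emit() creates a generator.
Step 2: next(g) yields 14 (consumed and discarded).
Step 3: next(g) yields 30 (consumed and discarded).
Step 4: next(g) yields 12, assigned to ans.
Therefore ans = 12.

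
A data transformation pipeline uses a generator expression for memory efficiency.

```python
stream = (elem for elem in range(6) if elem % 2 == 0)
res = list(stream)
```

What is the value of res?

Step 1: Filter range(6) keeping only even values:
  elem=0: even, included
  elem=1: odd, excluded
  elem=2: even, included
  elem=3: odd, excluded
  elem=4: even, included
  elem=5: odd, excluded
Therefore res = [0, 2, 4].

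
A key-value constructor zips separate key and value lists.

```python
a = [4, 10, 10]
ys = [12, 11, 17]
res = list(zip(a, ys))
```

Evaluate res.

Step 1: zip pairs elements at same index:
  Index 0: (4, 12)
  Index 1: (10, 11)
  Index 2: (10, 17)
Therefore res = [(4, 12), (10, 11), (10, 17)].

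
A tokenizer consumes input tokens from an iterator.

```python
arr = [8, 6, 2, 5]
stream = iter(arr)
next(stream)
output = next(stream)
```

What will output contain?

Step 1: Create iterator over [8, 6, 2, 5].
Step 2: next() consumes 8.
Step 3: next() returns 6.
Therefore output = 6.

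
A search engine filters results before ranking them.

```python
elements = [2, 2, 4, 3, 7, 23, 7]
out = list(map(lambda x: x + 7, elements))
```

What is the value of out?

Step 1: Apply lambda x: x + 7 to each element:
  2 -> 9
  2 -> 9
  4 -> 11
  3 -> 10
  7 -> 14
  23 -> 30
  7 -> 14
Therefore out = [9, 9, 11, 10, 14, 30, 14].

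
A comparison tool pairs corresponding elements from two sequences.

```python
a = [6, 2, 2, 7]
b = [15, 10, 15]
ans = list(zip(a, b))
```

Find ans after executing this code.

Step 1: zip stops at shortest (len(a)=4, len(b)=3):
  Index 0: (6, 15)
  Index 1: (2, 10)
  Index 2: (2, 15)
Step 2: Last element of a (7) has no pair, dropped.
Therefore ans = [(6, 15), (2, 10), (2, 15)].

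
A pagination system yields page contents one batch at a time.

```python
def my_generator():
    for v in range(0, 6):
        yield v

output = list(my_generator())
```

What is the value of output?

Step 1: The generator yields each value from range(0, 6).
Step 2: list() consumes all yields: [0, 1, 2, 3, 4, 5].
Therefore output = [0, 1, 2, 3, 4, 5].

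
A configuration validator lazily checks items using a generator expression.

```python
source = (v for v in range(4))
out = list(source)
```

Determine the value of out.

Step 1: Generator expression iterates range(4): [0, 1, 2, 3].
Step 2: list() collects all values.
Therefore out = [0, 1, 2, 3].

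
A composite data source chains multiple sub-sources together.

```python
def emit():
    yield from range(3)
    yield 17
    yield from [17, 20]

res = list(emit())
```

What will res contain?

Step 1: Trace yields in order:
  yield 0
  yield 1
  yield 2
  yield 17
  yield 17
  yield 20
Therefore res = [0, 1, 2, 17, 17, 20].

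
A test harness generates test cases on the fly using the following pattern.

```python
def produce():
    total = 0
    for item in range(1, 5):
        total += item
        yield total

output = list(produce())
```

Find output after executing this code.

Step 1: Generator accumulates running sum:
  item=1: total = 1, yield 1
  item=2: total = 3, yield 3
  item=3: total = 6, yield 6
  item=4: total = 10, yield 10
Therefore output = [1, 3, 6, 10].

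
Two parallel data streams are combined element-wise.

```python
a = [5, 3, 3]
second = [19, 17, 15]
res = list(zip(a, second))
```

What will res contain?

Step 1: zip pairs elements at same index:
  Index 0: (5, 19)
  Index 1: (3, 17)
  Index 2: (3, 15)
Therefore res = [(5, 19), (3, 17), (3, 15)].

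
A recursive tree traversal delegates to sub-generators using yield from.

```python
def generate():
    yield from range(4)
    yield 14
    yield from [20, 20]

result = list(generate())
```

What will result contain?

Step 1: Trace yields in order:
  yield 0
  yield 1
  yield 2
  yield 3
  yield 14
  yield 20
  yield 20
Therefore result = [0, 1, 2, 3, 14, 20, 20].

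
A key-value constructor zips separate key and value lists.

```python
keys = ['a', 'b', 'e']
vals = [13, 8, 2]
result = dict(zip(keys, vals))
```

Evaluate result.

Step 1: zip pairs keys with values:
  'a' -> 13
  'b' -> 8
  'e' -> 2
Therefore result = {'a': 13, 'b': 8, 'e': 2}.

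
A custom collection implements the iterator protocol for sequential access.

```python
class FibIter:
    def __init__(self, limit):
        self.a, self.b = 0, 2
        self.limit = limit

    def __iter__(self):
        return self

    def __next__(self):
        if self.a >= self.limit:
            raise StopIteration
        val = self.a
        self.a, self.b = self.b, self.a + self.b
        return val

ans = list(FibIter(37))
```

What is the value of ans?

Step 1: Fibonacci-like sequence (a=0, b=2) until >= 37:
  Yield 0, then a,b = 2,2
  Yield 2, then a,b = 2,4
  Yield 2, then a,b = 4,6
  Yield 4, then a,b = 6,10
  Yield 6, then a,b = 10,16
  Yield 10, then a,b = 16,26
  Yield 16, then a,b = 26,42
  Yield 26, then a,b = 42,68
Step 2: 42 >= 37, stop.
Therefore ans = [0, 2, 2, 4, 6, 10, 16, 26].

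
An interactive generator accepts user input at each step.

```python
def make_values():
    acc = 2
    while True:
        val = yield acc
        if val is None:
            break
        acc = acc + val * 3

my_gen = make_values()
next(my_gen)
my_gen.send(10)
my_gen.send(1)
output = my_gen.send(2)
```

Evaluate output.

Step 1: next() -> yield acc=2.
Step 2: send(10) -> val=10, acc = 2 + 10*3 = 32, yield 32.
Step 3: send(1) -> val=1, acc = 32 + 1*3 = 35, yield 35.
Step 4: send(2) -> val=2, acc = 35 + 2*3 = 41, yield 41.
Therefore output = 41.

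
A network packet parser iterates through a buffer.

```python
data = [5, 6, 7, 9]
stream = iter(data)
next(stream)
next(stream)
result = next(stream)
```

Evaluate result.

Step 1: Create iterator over [5, 6, 7, 9].
Step 2: next() consumes 5.
Step 3: next() consumes 6.
Step 4: next() returns 7.
Therefore result = 7.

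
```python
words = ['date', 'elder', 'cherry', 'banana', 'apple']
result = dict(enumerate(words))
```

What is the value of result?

Step 1: enumerate pairs indices with words:
  0 -> 'date'
  1 -> 'elder'
  2 -> 'cherry'
  3 -> 'banana'
  4 -> 'apple'
Therefore result = {0: 'date', 1: 'elder', 2: 'cherry', 3: 'banana', 4: 'apple'}.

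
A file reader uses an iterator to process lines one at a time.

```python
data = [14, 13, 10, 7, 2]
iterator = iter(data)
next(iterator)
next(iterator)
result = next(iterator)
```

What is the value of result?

Step 1: Create iterator over [14, 13, 10, 7, 2].
Step 2: next() consumes 14.
Step 3: next() consumes 13.
Step 4: next() returns 10.
Therefore result = 10.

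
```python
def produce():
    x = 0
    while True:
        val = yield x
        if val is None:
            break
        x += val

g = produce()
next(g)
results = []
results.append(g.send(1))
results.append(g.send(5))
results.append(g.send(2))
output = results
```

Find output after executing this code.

Step 1: next(g) -> yield 0.
Step 2: send(1) -> x = 1, yield 1.
Step 3: send(5) -> x = 6, yield 6.
Step 4: send(2) -> x = 8, yield 8.
Therefore output = [1, 6, 8].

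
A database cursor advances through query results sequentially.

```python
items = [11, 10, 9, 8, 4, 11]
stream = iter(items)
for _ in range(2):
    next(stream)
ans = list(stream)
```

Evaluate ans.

Step 1: Create iterator over [11, 10, 9, 8, 4, 11].
Step 2: Advance 2 positions (consuming [11, 10]).
Step 3: list() collects remaining elements: [9, 8, 4, 11].
Therefore ans = [9, 8, 4, 11].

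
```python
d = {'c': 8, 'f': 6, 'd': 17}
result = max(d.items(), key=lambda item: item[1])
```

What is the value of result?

Step 1: Find item with maximum value:
  ('c', 8)
  ('f', 6)
  ('d', 17)
Step 2: Maximum value is 17 at key 'd'.
Therefore result = ('d', 17).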